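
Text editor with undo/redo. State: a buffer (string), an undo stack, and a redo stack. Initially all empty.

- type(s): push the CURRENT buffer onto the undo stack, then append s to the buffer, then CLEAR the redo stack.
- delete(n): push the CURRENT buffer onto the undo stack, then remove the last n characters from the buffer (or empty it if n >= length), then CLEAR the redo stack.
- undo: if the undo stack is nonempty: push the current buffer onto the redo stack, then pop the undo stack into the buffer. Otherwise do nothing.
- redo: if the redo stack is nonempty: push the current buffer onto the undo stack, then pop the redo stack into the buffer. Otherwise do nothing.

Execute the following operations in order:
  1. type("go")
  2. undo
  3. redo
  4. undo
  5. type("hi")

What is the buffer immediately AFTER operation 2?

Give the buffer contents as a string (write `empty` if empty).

After op 1 (type): buf='go' undo_depth=1 redo_depth=0
After op 2 (undo): buf='(empty)' undo_depth=0 redo_depth=1

Answer: empty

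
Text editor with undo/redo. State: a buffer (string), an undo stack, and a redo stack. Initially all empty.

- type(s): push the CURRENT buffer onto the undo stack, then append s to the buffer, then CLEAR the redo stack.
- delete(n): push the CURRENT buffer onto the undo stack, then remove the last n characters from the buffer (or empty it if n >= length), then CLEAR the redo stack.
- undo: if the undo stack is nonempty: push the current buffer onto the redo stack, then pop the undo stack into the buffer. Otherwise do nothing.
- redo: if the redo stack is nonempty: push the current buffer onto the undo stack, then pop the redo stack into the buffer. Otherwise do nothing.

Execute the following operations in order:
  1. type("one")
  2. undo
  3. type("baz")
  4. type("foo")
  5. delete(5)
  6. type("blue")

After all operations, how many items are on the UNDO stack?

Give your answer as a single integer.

Answer: 4

Derivation:
After op 1 (type): buf='one' undo_depth=1 redo_depth=0
After op 2 (undo): buf='(empty)' undo_depth=0 redo_depth=1
After op 3 (type): buf='baz' undo_depth=1 redo_depth=0
After op 4 (type): buf='bazfoo' undo_depth=2 redo_depth=0
After op 5 (delete): buf='b' undo_depth=3 redo_depth=0
After op 6 (type): buf='bblue' undo_depth=4 redo_depth=0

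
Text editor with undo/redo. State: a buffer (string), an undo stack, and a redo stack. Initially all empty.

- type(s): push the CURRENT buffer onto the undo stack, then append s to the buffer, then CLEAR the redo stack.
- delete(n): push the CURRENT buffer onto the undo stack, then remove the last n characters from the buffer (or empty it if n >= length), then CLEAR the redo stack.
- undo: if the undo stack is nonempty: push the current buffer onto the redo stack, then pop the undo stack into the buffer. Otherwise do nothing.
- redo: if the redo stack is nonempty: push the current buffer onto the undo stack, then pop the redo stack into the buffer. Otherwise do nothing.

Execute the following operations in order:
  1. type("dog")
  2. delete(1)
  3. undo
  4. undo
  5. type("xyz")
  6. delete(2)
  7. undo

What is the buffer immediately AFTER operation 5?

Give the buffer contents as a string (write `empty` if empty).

After op 1 (type): buf='dog' undo_depth=1 redo_depth=0
After op 2 (delete): buf='do' undo_depth=2 redo_depth=0
After op 3 (undo): buf='dog' undo_depth=1 redo_depth=1
After op 4 (undo): buf='(empty)' undo_depth=0 redo_depth=2
After op 5 (type): buf='xyz' undo_depth=1 redo_depth=0

Answer: xyz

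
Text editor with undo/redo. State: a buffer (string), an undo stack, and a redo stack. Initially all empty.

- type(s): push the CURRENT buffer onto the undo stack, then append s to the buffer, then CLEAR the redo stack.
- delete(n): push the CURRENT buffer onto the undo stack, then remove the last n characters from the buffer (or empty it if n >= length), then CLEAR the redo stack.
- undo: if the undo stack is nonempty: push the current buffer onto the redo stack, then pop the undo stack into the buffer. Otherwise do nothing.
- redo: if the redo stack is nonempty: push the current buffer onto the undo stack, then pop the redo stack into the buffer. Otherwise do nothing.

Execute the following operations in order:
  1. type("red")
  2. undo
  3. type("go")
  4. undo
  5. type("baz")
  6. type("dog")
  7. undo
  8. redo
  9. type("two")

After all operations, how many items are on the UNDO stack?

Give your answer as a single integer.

After op 1 (type): buf='red' undo_depth=1 redo_depth=0
After op 2 (undo): buf='(empty)' undo_depth=0 redo_depth=1
After op 3 (type): buf='go' undo_depth=1 redo_depth=0
After op 4 (undo): buf='(empty)' undo_depth=0 redo_depth=1
After op 5 (type): buf='baz' undo_depth=1 redo_depth=0
After op 6 (type): buf='bazdog' undo_depth=2 redo_depth=0
After op 7 (undo): buf='baz' undo_depth=1 redo_depth=1
After op 8 (redo): buf='bazdog' undo_depth=2 redo_depth=0
After op 9 (type): buf='bazdogtwo' undo_depth=3 redo_depth=0

Answer: 3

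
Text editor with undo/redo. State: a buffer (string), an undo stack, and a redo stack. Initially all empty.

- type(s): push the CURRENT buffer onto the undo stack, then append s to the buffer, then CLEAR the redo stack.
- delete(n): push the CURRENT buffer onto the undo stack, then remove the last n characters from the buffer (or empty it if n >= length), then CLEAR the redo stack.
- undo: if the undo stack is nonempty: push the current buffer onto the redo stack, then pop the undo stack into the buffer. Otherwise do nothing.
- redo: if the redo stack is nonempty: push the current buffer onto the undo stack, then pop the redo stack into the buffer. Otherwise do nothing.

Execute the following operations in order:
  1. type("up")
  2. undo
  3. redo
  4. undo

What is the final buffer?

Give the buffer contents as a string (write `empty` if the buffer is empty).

Answer: empty

Derivation:
After op 1 (type): buf='up' undo_depth=1 redo_depth=0
After op 2 (undo): buf='(empty)' undo_depth=0 redo_depth=1
After op 3 (redo): buf='up' undo_depth=1 redo_depth=0
After op 4 (undo): buf='(empty)' undo_depth=0 redo_depth=1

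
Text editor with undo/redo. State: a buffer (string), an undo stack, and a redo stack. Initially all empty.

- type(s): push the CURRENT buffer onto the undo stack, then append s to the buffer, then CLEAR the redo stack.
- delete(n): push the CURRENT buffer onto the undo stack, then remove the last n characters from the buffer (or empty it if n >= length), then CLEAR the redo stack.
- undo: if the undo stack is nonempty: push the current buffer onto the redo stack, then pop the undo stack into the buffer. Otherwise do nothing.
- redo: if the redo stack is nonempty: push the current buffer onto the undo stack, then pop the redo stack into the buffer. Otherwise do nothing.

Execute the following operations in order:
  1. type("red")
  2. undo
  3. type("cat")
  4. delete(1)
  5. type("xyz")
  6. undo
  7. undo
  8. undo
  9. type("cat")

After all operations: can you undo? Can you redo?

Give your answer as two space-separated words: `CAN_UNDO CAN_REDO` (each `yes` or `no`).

Answer: yes no

Derivation:
After op 1 (type): buf='red' undo_depth=1 redo_depth=0
After op 2 (undo): buf='(empty)' undo_depth=0 redo_depth=1
After op 3 (type): buf='cat' undo_depth=1 redo_depth=0
After op 4 (delete): buf='ca' undo_depth=2 redo_depth=0
After op 5 (type): buf='caxyz' undo_depth=3 redo_depth=0
After op 6 (undo): buf='ca' undo_depth=2 redo_depth=1
After op 7 (undo): buf='cat' undo_depth=1 redo_depth=2
After op 8 (undo): buf='(empty)' undo_depth=0 redo_depth=3
After op 9 (type): buf='cat' undo_depth=1 redo_depth=0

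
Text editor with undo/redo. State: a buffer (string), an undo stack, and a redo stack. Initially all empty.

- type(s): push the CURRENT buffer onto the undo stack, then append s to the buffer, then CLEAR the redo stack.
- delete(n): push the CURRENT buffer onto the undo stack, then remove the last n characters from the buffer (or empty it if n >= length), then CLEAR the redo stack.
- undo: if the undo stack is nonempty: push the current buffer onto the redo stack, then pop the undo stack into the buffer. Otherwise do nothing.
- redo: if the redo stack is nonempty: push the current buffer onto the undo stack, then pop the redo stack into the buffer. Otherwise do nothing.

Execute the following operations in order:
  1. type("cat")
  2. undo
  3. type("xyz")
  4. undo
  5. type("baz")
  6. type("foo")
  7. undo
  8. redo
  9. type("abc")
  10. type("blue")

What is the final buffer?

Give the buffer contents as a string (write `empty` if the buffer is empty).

Answer: bazfooabcblue

Derivation:
After op 1 (type): buf='cat' undo_depth=1 redo_depth=0
After op 2 (undo): buf='(empty)' undo_depth=0 redo_depth=1
After op 3 (type): buf='xyz' undo_depth=1 redo_depth=0
After op 4 (undo): buf='(empty)' undo_depth=0 redo_depth=1
After op 5 (type): buf='baz' undo_depth=1 redo_depth=0
After op 6 (type): buf='bazfoo' undo_depth=2 redo_depth=0
After op 7 (undo): buf='baz' undo_depth=1 redo_depth=1
After op 8 (redo): buf='bazfoo' undo_depth=2 redo_depth=0
After op 9 (type): buf='bazfooabc' undo_depth=3 redo_depth=0
After op 10 (type): buf='bazfooabcblue' undo_depth=4 redo_depth=0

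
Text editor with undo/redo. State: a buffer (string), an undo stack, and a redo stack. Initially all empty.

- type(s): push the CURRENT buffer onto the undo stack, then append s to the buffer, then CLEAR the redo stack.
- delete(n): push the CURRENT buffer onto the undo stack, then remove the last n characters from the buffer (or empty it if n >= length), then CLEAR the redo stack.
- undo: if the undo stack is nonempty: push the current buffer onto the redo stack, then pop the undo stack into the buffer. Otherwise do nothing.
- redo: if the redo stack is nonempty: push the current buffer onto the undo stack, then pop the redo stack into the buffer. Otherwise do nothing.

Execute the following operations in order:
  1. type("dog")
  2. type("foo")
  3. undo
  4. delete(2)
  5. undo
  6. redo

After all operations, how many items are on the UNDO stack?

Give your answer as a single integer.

After op 1 (type): buf='dog' undo_depth=1 redo_depth=0
After op 2 (type): buf='dogfoo' undo_depth=2 redo_depth=0
After op 3 (undo): buf='dog' undo_depth=1 redo_depth=1
After op 4 (delete): buf='d' undo_depth=2 redo_depth=0
After op 5 (undo): buf='dog' undo_depth=1 redo_depth=1
After op 6 (redo): buf='d' undo_depth=2 redo_depth=0

Answer: 2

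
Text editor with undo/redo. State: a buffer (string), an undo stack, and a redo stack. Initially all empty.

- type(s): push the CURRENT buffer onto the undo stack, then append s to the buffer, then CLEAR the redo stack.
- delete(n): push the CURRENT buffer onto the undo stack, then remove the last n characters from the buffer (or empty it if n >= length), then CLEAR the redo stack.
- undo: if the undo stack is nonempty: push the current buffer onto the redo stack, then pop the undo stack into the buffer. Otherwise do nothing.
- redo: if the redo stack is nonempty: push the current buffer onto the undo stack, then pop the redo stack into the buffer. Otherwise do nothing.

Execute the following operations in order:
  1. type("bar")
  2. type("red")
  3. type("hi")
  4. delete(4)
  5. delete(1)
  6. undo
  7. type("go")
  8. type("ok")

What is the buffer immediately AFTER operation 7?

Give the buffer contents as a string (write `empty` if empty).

After op 1 (type): buf='bar' undo_depth=1 redo_depth=0
After op 2 (type): buf='barred' undo_depth=2 redo_depth=0
After op 3 (type): buf='barredhi' undo_depth=3 redo_depth=0
After op 4 (delete): buf='barr' undo_depth=4 redo_depth=0
After op 5 (delete): buf='bar' undo_depth=5 redo_depth=0
After op 6 (undo): buf='barr' undo_depth=4 redo_depth=1
After op 7 (type): buf='barrgo' undo_depth=5 redo_depth=0

Answer: barrgo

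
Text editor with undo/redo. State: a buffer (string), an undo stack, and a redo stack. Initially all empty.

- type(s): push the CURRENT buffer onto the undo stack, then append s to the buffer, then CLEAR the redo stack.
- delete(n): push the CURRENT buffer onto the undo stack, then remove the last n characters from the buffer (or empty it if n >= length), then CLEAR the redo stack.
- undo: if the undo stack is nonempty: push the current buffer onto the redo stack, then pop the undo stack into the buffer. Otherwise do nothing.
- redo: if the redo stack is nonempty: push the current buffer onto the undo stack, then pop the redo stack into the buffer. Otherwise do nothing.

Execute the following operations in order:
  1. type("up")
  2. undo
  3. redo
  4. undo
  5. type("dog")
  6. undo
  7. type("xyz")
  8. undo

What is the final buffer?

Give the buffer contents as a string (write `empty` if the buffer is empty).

After op 1 (type): buf='up' undo_depth=1 redo_depth=0
After op 2 (undo): buf='(empty)' undo_depth=0 redo_depth=1
After op 3 (redo): buf='up' undo_depth=1 redo_depth=0
After op 4 (undo): buf='(empty)' undo_depth=0 redo_depth=1
After op 5 (type): buf='dog' undo_depth=1 redo_depth=0
After op 6 (undo): buf='(empty)' undo_depth=0 redo_depth=1
After op 7 (type): buf='xyz' undo_depth=1 redo_depth=0
After op 8 (undo): buf='(empty)' undo_depth=0 redo_depth=1

Answer: empty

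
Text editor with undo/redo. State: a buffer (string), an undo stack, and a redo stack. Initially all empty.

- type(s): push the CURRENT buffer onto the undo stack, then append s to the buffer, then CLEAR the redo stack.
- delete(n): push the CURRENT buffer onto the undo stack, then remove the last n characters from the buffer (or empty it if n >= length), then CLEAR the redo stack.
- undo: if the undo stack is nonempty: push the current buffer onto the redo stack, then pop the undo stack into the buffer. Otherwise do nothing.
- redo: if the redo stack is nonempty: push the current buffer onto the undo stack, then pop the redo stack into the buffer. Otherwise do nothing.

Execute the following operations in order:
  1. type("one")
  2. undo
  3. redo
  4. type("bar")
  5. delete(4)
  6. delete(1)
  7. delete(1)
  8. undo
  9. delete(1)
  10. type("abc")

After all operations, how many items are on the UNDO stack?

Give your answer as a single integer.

Answer: 6

Derivation:
After op 1 (type): buf='one' undo_depth=1 redo_depth=0
After op 2 (undo): buf='(empty)' undo_depth=0 redo_depth=1
After op 3 (redo): buf='one' undo_depth=1 redo_depth=0
After op 4 (type): buf='onebar' undo_depth=2 redo_depth=0
After op 5 (delete): buf='on' undo_depth=3 redo_depth=0
After op 6 (delete): buf='o' undo_depth=4 redo_depth=0
After op 7 (delete): buf='(empty)' undo_depth=5 redo_depth=0
After op 8 (undo): buf='o' undo_depth=4 redo_depth=1
After op 9 (delete): buf='(empty)' undo_depth=5 redo_depth=0
After op 10 (type): buf='abc' undo_depth=6 redo_depth=0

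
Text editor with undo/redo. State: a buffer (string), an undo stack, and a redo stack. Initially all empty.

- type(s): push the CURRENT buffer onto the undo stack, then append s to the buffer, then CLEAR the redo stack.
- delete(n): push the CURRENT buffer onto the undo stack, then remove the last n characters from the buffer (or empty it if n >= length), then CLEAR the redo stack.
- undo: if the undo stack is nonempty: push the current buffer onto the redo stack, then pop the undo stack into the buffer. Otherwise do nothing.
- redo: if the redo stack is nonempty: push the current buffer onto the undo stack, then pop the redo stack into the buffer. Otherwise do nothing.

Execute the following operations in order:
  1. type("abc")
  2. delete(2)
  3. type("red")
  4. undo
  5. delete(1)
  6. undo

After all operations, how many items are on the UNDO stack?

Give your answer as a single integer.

After op 1 (type): buf='abc' undo_depth=1 redo_depth=0
After op 2 (delete): buf='a' undo_depth=2 redo_depth=0
After op 3 (type): buf='ared' undo_depth=3 redo_depth=0
After op 4 (undo): buf='a' undo_depth=2 redo_depth=1
After op 5 (delete): buf='(empty)' undo_depth=3 redo_depth=0
After op 6 (undo): buf='a' undo_depth=2 redo_depth=1

Answer: 2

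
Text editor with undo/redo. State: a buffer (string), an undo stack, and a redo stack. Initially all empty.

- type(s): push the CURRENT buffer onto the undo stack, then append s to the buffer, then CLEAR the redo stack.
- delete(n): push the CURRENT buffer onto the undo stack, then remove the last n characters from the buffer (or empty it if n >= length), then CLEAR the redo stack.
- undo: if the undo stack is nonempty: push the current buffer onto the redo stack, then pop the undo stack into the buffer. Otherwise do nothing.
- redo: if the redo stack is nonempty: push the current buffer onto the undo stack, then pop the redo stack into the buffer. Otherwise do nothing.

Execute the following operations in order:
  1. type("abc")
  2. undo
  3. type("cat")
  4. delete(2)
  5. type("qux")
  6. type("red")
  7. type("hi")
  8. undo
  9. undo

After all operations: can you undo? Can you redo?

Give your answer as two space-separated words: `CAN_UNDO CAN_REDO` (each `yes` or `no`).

After op 1 (type): buf='abc' undo_depth=1 redo_depth=0
After op 2 (undo): buf='(empty)' undo_depth=0 redo_depth=1
After op 3 (type): buf='cat' undo_depth=1 redo_depth=0
After op 4 (delete): buf='c' undo_depth=2 redo_depth=0
After op 5 (type): buf='cqux' undo_depth=3 redo_depth=0
After op 6 (type): buf='cquxred' undo_depth=4 redo_depth=0
After op 7 (type): buf='cquxredhi' undo_depth=5 redo_depth=0
After op 8 (undo): buf='cquxred' undo_depth=4 redo_depth=1
After op 9 (undo): buf='cqux' undo_depth=3 redo_depth=2

Answer: yes yes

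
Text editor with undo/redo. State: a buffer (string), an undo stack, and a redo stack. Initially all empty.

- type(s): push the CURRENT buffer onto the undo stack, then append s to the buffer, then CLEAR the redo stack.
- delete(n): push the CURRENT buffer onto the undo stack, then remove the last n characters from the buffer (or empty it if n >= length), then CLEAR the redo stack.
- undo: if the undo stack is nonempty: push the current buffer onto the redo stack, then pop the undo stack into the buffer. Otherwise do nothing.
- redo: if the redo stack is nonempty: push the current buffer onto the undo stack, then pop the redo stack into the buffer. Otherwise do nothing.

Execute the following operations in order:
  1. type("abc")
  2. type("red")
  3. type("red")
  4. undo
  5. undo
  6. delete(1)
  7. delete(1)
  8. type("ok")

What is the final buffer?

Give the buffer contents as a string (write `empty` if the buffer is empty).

Answer: aok

Derivation:
After op 1 (type): buf='abc' undo_depth=1 redo_depth=0
After op 2 (type): buf='abcred' undo_depth=2 redo_depth=0
After op 3 (type): buf='abcredred' undo_depth=3 redo_depth=0
After op 4 (undo): buf='abcred' undo_depth=2 redo_depth=1
After op 5 (undo): buf='abc' undo_depth=1 redo_depth=2
After op 6 (delete): buf='ab' undo_depth=2 redo_depth=0
After op 7 (delete): buf='a' undo_depth=3 redo_depth=0
After op 8 (type): buf='aok' undo_depth=4 redo_depth=0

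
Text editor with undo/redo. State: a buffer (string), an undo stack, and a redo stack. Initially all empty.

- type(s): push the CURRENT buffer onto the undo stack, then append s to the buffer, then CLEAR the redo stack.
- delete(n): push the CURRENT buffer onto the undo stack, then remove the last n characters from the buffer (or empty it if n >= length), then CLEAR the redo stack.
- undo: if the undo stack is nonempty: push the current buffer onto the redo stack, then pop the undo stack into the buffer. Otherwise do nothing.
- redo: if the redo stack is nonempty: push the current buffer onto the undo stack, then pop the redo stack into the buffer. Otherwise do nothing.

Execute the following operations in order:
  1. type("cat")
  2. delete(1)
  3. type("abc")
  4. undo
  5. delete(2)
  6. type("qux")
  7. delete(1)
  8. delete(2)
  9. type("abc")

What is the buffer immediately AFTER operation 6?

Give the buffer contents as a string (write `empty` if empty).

Answer: qux

Derivation:
After op 1 (type): buf='cat' undo_depth=1 redo_depth=0
After op 2 (delete): buf='ca' undo_depth=2 redo_depth=0
After op 3 (type): buf='caabc' undo_depth=3 redo_depth=0
After op 4 (undo): buf='ca' undo_depth=2 redo_depth=1
After op 5 (delete): buf='(empty)' undo_depth=3 redo_depth=0
After op 6 (type): buf='qux' undo_depth=4 redo_depth=0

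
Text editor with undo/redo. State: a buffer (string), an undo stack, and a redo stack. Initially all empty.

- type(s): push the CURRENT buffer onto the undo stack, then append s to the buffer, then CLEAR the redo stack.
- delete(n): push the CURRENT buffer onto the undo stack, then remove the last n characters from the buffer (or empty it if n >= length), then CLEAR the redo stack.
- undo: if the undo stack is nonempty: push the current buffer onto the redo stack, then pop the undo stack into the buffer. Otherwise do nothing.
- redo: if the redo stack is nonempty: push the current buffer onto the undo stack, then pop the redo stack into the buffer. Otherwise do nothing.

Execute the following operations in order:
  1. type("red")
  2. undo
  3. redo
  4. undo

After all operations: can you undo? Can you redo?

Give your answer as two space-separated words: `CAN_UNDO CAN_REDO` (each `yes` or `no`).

Answer: no yes

Derivation:
After op 1 (type): buf='red' undo_depth=1 redo_depth=0
After op 2 (undo): buf='(empty)' undo_depth=0 redo_depth=1
After op 3 (redo): buf='red' undo_depth=1 redo_depth=0
After op 4 (undo): buf='(empty)' undo_depth=0 redo_depth=1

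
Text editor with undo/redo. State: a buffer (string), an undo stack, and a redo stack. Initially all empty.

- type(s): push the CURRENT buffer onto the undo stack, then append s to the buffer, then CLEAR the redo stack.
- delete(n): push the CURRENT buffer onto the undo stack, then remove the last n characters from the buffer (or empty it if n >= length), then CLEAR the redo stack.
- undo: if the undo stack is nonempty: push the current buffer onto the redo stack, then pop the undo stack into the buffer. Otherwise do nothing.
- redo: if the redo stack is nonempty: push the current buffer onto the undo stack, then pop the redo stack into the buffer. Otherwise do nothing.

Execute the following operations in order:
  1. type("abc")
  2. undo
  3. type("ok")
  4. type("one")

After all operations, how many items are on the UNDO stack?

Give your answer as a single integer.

Answer: 2

Derivation:
After op 1 (type): buf='abc' undo_depth=1 redo_depth=0
After op 2 (undo): buf='(empty)' undo_depth=0 redo_depth=1
After op 3 (type): buf='ok' undo_depth=1 redo_depth=0
After op 4 (type): buf='okone' undo_depth=2 redo_depth=0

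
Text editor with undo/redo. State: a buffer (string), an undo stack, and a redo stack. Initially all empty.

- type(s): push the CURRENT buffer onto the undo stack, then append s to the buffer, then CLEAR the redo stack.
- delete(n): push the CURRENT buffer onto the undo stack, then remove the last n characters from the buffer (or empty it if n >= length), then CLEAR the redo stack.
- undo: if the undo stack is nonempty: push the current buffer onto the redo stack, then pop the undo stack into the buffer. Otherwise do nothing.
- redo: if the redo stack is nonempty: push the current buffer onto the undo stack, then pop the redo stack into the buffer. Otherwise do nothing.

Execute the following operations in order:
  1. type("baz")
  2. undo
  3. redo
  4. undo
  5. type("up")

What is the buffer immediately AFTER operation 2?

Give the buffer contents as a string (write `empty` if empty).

Answer: empty

Derivation:
After op 1 (type): buf='baz' undo_depth=1 redo_depth=0
After op 2 (undo): buf='(empty)' undo_depth=0 redo_depth=1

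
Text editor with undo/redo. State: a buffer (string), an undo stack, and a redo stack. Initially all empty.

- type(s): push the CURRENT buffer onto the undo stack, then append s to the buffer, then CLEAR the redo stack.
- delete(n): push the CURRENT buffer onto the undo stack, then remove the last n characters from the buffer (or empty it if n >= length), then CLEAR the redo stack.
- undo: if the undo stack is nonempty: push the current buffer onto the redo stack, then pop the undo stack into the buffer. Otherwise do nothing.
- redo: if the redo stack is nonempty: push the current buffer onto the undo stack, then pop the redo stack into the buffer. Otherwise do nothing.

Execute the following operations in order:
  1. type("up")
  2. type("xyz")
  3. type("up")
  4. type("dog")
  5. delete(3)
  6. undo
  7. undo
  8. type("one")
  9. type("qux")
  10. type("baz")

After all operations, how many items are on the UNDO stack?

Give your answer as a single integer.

Answer: 6

Derivation:
After op 1 (type): buf='up' undo_depth=1 redo_depth=0
After op 2 (type): buf='upxyz' undo_depth=2 redo_depth=0
After op 3 (type): buf='upxyzup' undo_depth=3 redo_depth=0
After op 4 (type): buf='upxyzupdog' undo_depth=4 redo_depth=0
After op 5 (delete): buf='upxyzup' undo_depth=5 redo_depth=0
After op 6 (undo): buf='upxyzupdog' undo_depth=4 redo_depth=1
After op 7 (undo): buf='upxyzup' undo_depth=3 redo_depth=2
After op 8 (type): buf='upxyzupone' undo_depth=4 redo_depth=0
After op 9 (type): buf='upxyzuponequx' undo_depth=5 redo_depth=0
After op 10 (type): buf='upxyzuponequxbaz' undo_depth=6 redo_depth=0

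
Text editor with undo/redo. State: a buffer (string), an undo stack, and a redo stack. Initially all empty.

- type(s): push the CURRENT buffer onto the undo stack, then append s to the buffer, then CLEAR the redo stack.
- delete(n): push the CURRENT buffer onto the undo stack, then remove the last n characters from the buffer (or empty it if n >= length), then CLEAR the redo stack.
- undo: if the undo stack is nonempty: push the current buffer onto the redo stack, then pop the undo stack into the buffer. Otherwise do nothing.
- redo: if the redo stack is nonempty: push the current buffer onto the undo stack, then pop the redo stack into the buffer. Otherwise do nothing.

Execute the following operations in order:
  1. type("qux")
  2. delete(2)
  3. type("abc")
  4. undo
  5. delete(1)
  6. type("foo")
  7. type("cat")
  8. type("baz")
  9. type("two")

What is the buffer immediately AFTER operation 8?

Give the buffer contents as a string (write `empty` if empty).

After op 1 (type): buf='qux' undo_depth=1 redo_depth=0
After op 2 (delete): buf='q' undo_depth=2 redo_depth=0
After op 3 (type): buf='qabc' undo_depth=3 redo_depth=0
After op 4 (undo): buf='q' undo_depth=2 redo_depth=1
After op 5 (delete): buf='(empty)' undo_depth=3 redo_depth=0
After op 6 (type): buf='foo' undo_depth=4 redo_depth=0
After op 7 (type): buf='foocat' undo_depth=5 redo_depth=0
After op 8 (type): buf='foocatbaz' undo_depth=6 redo_depth=0

Answer: foocatbaz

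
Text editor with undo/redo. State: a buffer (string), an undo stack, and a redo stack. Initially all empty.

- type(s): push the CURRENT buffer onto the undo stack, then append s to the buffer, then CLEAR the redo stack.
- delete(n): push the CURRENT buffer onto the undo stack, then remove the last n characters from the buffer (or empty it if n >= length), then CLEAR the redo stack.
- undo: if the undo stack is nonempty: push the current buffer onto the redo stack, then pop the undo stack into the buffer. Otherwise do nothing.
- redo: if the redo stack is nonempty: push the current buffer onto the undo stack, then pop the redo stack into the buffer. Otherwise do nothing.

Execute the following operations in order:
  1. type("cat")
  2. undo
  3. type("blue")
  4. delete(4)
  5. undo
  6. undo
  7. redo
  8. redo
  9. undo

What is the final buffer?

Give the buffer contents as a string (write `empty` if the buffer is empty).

Answer: blue

Derivation:
After op 1 (type): buf='cat' undo_depth=1 redo_depth=0
After op 2 (undo): buf='(empty)' undo_depth=0 redo_depth=1
After op 3 (type): buf='blue' undo_depth=1 redo_depth=0
After op 4 (delete): buf='(empty)' undo_depth=2 redo_depth=0
After op 5 (undo): buf='blue' undo_depth=1 redo_depth=1
After op 6 (undo): buf='(empty)' undo_depth=0 redo_depth=2
After op 7 (redo): buf='blue' undo_depth=1 redo_depth=1
After op 8 (redo): buf='(empty)' undo_depth=2 redo_depth=0
After op 9 (undo): buf='blue' undo_depth=1 redo_depth=1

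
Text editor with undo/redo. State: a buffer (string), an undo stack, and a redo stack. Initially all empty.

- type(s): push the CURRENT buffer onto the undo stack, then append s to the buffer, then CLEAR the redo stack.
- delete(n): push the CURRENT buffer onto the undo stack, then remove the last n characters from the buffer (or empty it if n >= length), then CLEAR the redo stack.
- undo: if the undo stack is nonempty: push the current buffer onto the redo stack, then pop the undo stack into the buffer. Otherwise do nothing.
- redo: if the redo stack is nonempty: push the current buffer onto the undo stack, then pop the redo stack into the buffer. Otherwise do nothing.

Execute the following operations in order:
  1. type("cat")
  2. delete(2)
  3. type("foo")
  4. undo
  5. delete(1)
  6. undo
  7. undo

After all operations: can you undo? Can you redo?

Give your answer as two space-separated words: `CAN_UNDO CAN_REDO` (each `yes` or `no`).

Answer: yes yes

Derivation:
After op 1 (type): buf='cat' undo_depth=1 redo_depth=0
After op 2 (delete): buf='c' undo_depth=2 redo_depth=0
After op 3 (type): buf='cfoo' undo_depth=3 redo_depth=0
After op 4 (undo): buf='c' undo_depth=2 redo_depth=1
After op 5 (delete): buf='(empty)' undo_depth=3 redo_depth=0
After op 6 (undo): buf='c' undo_depth=2 redo_depth=1
After op 7 (undo): buf='cat' undo_depth=1 redo_depth=2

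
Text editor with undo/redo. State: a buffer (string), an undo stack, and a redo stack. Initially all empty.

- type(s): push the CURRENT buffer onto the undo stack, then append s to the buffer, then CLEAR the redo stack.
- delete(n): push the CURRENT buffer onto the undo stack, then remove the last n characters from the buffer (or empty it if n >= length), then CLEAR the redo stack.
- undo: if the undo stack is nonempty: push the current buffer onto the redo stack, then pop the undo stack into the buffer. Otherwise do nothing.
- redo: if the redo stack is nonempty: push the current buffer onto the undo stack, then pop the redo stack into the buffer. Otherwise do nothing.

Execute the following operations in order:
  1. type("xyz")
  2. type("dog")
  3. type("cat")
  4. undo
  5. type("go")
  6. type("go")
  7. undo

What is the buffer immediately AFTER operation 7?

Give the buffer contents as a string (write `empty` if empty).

After op 1 (type): buf='xyz' undo_depth=1 redo_depth=0
After op 2 (type): buf='xyzdog' undo_depth=2 redo_depth=0
After op 3 (type): buf='xyzdogcat' undo_depth=3 redo_depth=0
After op 4 (undo): buf='xyzdog' undo_depth=2 redo_depth=1
After op 5 (type): buf='xyzdoggo' undo_depth=3 redo_depth=0
After op 6 (type): buf='xyzdoggogo' undo_depth=4 redo_depth=0
After op 7 (undo): buf='xyzdoggo' undo_depth=3 redo_depth=1

Answer: xyzdoggo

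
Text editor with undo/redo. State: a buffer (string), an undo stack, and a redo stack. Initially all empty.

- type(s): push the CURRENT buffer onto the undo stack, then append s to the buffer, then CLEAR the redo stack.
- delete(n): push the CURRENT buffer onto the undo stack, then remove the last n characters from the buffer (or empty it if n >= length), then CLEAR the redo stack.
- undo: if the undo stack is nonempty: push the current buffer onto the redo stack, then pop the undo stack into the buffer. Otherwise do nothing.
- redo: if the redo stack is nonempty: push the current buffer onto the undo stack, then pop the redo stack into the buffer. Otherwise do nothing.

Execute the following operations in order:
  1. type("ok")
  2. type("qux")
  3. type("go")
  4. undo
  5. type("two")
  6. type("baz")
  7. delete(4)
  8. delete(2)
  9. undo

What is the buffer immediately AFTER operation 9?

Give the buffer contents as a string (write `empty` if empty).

Answer: okquxtw

Derivation:
After op 1 (type): buf='ok' undo_depth=1 redo_depth=0
After op 2 (type): buf='okqux' undo_depth=2 redo_depth=0
After op 3 (type): buf='okquxgo' undo_depth=3 redo_depth=0
After op 4 (undo): buf='okqux' undo_depth=2 redo_depth=1
After op 5 (type): buf='okquxtwo' undo_depth=3 redo_depth=0
After op 6 (type): buf='okquxtwobaz' undo_depth=4 redo_depth=0
After op 7 (delete): buf='okquxtw' undo_depth=5 redo_depth=0
After op 8 (delete): buf='okqux' undo_depth=6 redo_depth=0
After op 9 (undo): buf='okquxtw' undo_depth=5 redo_depth=1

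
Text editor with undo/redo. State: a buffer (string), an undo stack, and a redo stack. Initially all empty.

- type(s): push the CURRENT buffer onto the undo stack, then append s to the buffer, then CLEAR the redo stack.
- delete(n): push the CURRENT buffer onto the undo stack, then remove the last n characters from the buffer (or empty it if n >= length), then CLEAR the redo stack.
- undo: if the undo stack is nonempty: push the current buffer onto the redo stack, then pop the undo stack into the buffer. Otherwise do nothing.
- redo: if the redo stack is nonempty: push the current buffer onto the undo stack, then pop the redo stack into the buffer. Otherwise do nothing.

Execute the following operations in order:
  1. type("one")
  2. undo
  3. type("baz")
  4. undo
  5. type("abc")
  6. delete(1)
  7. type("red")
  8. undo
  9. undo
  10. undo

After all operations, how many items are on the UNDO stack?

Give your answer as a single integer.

Answer: 0

Derivation:
After op 1 (type): buf='one' undo_depth=1 redo_depth=0
After op 2 (undo): buf='(empty)' undo_depth=0 redo_depth=1
After op 3 (type): buf='baz' undo_depth=1 redo_depth=0
After op 4 (undo): buf='(empty)' undo_depth=0 redo_depth=1
After op 5 (type): buf='abc' undo_depth=1 redo_depth=0
After op 6 (delete): buf='ab' undo_depth=2 redo_depth=0
After op 7 (type): buf='abred' undo_depth=3 redo_depth=0
After op 8 (undo): buf='ab' undo_depth=2 redo_depth=1
After op 9 (undo): buf='abc' undo_depth=1 redo_depth=2
After op 10 (undo): buf='(empty)' undo_depth=0 redo_depth=3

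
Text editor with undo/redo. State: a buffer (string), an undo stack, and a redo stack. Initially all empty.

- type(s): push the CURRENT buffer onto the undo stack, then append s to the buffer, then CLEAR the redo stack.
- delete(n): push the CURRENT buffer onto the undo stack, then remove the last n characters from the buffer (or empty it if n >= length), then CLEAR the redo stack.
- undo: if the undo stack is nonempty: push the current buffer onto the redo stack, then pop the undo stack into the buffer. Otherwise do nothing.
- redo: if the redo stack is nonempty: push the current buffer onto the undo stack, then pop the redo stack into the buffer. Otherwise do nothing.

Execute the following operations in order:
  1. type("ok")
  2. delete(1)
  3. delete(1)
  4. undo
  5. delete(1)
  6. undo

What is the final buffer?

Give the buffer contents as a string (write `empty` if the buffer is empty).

After op 1 (type): buf='ok' undo_depth=1 redo_depth=0
After op 2 (delete): buf='o' undo_depth=2 redo_depth=0
After op 3 (delete): buf='(empty)' undo_depth=3 redo_depth=0
After op 4 (undo): buf='o' undo_depth=2 redo_depth=1
After op 5 (delete): buf='(empty)' undo_depth=3 redo_depth=0
After op 6 (undo): buf='o' undo_depth=2 redo_depth=1

Answer: o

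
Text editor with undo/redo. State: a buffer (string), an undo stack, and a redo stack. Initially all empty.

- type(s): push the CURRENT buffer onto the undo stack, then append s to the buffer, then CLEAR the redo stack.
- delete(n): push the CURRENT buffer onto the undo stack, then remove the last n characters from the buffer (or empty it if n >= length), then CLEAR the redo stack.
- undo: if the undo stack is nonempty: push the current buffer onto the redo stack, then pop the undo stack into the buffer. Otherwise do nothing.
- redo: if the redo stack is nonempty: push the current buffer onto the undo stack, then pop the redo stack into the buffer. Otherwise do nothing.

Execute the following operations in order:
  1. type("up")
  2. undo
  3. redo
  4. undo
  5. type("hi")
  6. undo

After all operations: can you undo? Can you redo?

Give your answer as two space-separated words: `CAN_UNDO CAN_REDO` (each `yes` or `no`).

Answer: no yes

Derivation:
After op 1 (type): buf='up' undo_depth=1 redo_depth=0
After op 2 (undo): buf='(empty)' undo_depth=0 redo_depth=1
After op 3 (redo): buf='up' undo_depth=1 redo_depth=0
After op 4 (undo): buf='(empty)' undo_depth=0 redo_depth=1
After op 5 (type): buf='hi' undo_depth=1 redo_depth=0
After op 6 (undo): buf='(empty)' undo_depth=0 redo_depth=1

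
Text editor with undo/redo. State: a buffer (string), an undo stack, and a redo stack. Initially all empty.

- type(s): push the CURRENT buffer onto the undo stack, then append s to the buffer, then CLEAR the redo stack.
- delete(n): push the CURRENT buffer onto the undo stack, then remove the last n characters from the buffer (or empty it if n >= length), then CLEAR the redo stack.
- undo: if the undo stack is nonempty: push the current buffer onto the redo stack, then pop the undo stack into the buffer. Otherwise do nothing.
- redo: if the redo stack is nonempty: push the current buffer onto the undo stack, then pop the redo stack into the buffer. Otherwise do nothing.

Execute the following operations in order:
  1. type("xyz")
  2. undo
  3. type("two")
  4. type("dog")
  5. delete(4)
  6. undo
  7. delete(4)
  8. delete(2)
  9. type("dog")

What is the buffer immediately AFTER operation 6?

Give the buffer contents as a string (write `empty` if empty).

Answer: twodog

Derivation:
After op 1 (type): buf='xyz' undo_depth=1 redo_depth=0
After op 2 (undo): buf='(empty)' undo_depth=0 redo_depth=1
After op 3 (type): buf='two' undo_depth=1 redo_depth=0
After op 4 (type): buf='twodog' undo_depth=2 redo_depth=0
After op 5 (delete): buf='tw' undo_depth=3 redo_depth=0
After op 6 (undo): buf='twodog' undo_depth=2 redo_depth=1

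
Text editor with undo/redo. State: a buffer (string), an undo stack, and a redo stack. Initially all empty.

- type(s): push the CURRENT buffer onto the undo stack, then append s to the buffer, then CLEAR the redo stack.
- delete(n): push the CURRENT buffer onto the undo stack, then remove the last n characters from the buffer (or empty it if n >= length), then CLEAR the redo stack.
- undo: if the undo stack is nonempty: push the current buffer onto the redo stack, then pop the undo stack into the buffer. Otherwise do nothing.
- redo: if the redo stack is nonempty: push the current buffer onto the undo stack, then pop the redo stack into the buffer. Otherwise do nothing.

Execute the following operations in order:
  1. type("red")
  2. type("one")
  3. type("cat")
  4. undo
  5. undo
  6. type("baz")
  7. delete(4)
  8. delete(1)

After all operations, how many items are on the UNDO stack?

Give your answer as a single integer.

Answer: 4

Derivation:
After op 1 (type): buf='red' undo_depth=1 redo_depth=0
After op 2 (type): buf='redone' undo_depth=2 redo_depth=0
After op 3 (type): buf='redonecat' undo_depth=3 redo_depth=0
After op 4 (undo): buf='redone' undo_depth=2 redo_depth=1
After op 5 (undo): buf='red' undo_depth=1 redo_depth=2
After op 6 (type): buf='redbaz' undo_depth=2 redo_depth=0
After op 7 (delete): buf='re' undo_depth=3 redo_depth=0
After op 8 (delete): buf='r' undo_depth=4 redo_depth=0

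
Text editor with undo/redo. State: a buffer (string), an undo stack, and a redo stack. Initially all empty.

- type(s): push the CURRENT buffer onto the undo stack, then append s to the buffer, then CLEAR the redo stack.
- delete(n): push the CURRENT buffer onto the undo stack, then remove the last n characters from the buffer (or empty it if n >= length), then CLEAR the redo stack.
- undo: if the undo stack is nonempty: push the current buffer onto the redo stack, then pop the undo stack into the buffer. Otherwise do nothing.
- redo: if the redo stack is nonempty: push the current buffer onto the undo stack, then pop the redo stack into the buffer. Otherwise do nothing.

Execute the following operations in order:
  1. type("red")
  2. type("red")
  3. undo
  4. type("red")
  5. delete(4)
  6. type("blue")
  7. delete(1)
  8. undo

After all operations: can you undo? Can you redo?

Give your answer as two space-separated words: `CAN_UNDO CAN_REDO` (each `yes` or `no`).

After op 1 (type): buf='red' undo_depth=1 redo_depth=0
After op 2 (type): buf='redred' undo_depth=2 redo_depth=0
After op 3 (undo): buf='red' undo_depth=1 redo_depth=1
After op 4 (type): buf='redred' undo_depth=2 redo_depth=0
After op 5 (delete): buf='re' undo_depth=3 redo_depth=0
After op 6 (type): buf='reblue' undo_depth=4 redo_depth=0
After op 7 (delete): buf='reblu' undo_depth=5 redo_depth=0
After op 8 (undo): buf='reblue' undo_depth=4 redo_depth=1

Answer: yes yes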